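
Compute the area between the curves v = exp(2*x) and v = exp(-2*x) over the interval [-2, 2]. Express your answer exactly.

The difference (exp(2*x)) - (exp(-2*x)) = exp(2*x) - exp(-2*x) changes sign at x = 0 inside [-2, 2], so split the integral there.
∫[-2,0] (exp(2*x) - exp(-2*x)) dx = -exp(4)/2 - exp(-4)/2 + 1; the area of that piece is -1 + exp(-4)/2 + exp(4)/2.
∫[0,2] (exp(2*x) - exp(-2*x)) dx = -1 + exp(-4)/2 + exp(4)/2.
Total area = (-1 + exp(-4)/2 + exp(4)/2) + (-1 + exp(-4)/2 + exp(4)/2) = -2 + exp(-4) + exp(4).

-2 + exp(-4) + exp(4)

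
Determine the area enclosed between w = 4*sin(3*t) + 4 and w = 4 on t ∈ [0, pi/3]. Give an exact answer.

On [0, pi/3], (4*sin(3*t) + 4) - (4) = 4*sin(3*t) is ≥ 0 throughout, so the area is a single integral of |4*sin(3*t)|.
∫[0,pi/3] (4*sin(3*t)) dt = 8/3.

8/3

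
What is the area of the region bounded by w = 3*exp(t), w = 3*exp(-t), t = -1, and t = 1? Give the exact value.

The difference (3*exp(t)) - (3*exp(-t)) = 3*exp(t) - 3*exp(-t) changes sign at t = 0 inside [-1, 1], so split the integral there.
∫[-1,0] (3*exp(t) - 3*exp(-t)) dt = -3*exp(1) - 3*exp(-1) + 6; the area of that piece is -6 + 3*exp(-1) + 3*exp(1).
∫[0,1] (3*exp(t) - 3*exp(-t)) dt = -6 + 3*exp(-1) + 3*exp(1).
Total area = (-6 + 3*exp(-1) + 3*exp(1)) + (-6 + 3*exp(-1) + 3*exp(1)) = -12 + 6*exp(-1) + 6*exp(1).

-12 + 6*exp(-1) + 6*exp(1)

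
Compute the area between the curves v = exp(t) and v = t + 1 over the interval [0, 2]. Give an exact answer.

On [0, 2], (exp(t)) - (t + 1) = -t + exp(t) - 1 is ≥ 0 throughout, so the area is a single integral of |-t + exp(t) - 1|.
∫[0,2] (-t + exp(t) - 1) dt = -5 + exp(2).

-5 + exp(2)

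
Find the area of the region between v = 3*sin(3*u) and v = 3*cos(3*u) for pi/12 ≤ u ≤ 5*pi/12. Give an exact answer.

2*sqrt(2)

On [pi/12, 5*pi/12], (3*sin(3*u)) - (3*cos(3*u)) = 3*sin(3*u) - 3*cos(3*u) is ≥ 0 throughout, so the area is a single integral of |3*sin(3*u) - 3*cos(3*u)|.
∫[pi/12,5*pi/12] (3*sin(3*u) - 3*cos(3*u)) du = 2*sqrt(2).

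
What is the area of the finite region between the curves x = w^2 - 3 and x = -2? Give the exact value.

Both boundary curves give x as a function of w, so integrate with respect to w. Setting them equal: w^2 - 1 = 0, i.e. (w - 1)*(w + 1) = 0, so they meet at w = -1, 1.
For w in [-1, 1], x = w^2 - 3 is on the left; area = ∫[-1,1] (-(w^2 - 1)) dw = 4/3.

4/3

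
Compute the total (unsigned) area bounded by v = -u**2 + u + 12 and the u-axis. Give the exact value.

The curve meets the u-axis where -u**2 + u + 12 = 0, i.e. -(u - 4)*(u + 3) = 0, at u = -3, 4.
On [-3, 4] the curve lies above the axis; ∫[-3,4] (-u**2 + u + 12) du = 343/6, giving area 343/6.

343/6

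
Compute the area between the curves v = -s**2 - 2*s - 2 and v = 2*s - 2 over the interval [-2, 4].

The difference (-s**2 - 2*s - 2) - (2*s - 2) = -s**2 - 4*s changes sign at s = 0 inside [-2, 4], so split the integral there.
∫[-2,0] (-s**2 - 4*s) ds = 16/3.
∫[0,4] (-s**2 - 4*s) ds = -160/3; the area of that piece is 160/3.
Total area = 16/3 + 160/3 = 176/3.

176/3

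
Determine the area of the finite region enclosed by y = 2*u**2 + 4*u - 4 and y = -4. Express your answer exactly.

8/3

Set the curves equal: 2*u**2 + 4*u - 4 = -4, so 2*u**2 + 4*u = 0, which factors as 2*u*(u + 2) = 0. The curves meet at u = -2, 0.
On [-2, 0], y = -4 is on top; that piece has area ∫[-2,0] (-(2*u**2 + 4*u)) du = 8/3.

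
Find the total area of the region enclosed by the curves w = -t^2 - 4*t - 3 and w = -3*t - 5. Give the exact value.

9/2

Set the curves equal: -t^2 - 4*t - 3 = -3*t - 5, so -t^2 - t + 2 = 0, which factors as -(t - 1)*(t + 2) = 0. The curves meet at t = -2, 1.
On [-2, 1], w = -t^2 - 4*t - 3 is on top; that piece has area ∫[-2,1] (-t^2 - t + 2) dt = 9/2.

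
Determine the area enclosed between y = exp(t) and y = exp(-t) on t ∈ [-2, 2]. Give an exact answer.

-4 + 2*exp(-2) + 2*exp(2)

The difference (exp(t)) - (exp(-t)) = exp(t) - exp(-t) changes sign at t = 0 inside [-2, 2], so split the integral there.
∫[-2,0] (exp(t) - exp(-t)) dt = -exp(2) - exp(-2) + 2; the area of that piece is -2 + exp(-2) + exp(2).
∫[0,2] (exp(t) - exp(-t)) dt = -2 + exp(-2) + exp(2).
Total area = (-2 + exp(-2) + exp(2)) + (-2 + exp(-2) + exp(2)) = -4 + 2*exp(-2) + 2*exp(2).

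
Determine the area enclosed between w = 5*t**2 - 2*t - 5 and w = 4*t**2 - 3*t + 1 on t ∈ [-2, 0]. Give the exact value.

34/3

On [-2, 0], (5*t**2 - 2*t - 5) - (4*t**2 - 3*t + 1) = t**2 + t - 6 is ≤ 0 throughout, so the area is a single integral of |t**2 + t - 6|.
∫[-2,0] (t**2 + t - 6) dt = -34/3; the area of that piece is 34/3.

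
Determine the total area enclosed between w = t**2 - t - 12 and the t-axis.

The curve meets the t-axis where t**2 - t - 12 = 0, i.e. (t - 4)*(t + 3) = 0, at t = -3, 4.
On [-3, 4] the curve lies below the axis; ∫[-3,4] (t**2 - t - 12) dt = -343/6, giving area 343/6.

343/6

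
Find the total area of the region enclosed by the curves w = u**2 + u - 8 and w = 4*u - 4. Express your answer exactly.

Set the curves equal: u**2 + u - 8 = 4*u - 4, so u**2 - 3*u - 4 = 0, which factors as (u - 4)*(u + 1) = 0. The curves meet at u = -1, 4.
On [-1, 4], w = 4*u - 4 is on top; that piece has area ∫[-1,4] (-(u**2 - 3*u - 4)) du = 125/6.

125/6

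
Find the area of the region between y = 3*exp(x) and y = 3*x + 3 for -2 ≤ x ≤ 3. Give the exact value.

On [-2, 3], (3*exp(x)) - (3*x + 3) = -3*x + 3*exp(x) - 3 is ≥ 0 throughout, so the area is a single integral of |-3*x + 3*exp(x) - 3|.
∫[-2,3] (-3*x + 3*exp(x) - 3) dx = -45/2 - 3*exp(-2) + 3*exp(3).

-45/2 - 3*exp(-2) + 3*exp(3)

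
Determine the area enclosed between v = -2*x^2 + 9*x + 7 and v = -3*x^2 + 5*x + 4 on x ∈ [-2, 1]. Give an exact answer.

The difference (-2*x^2 + 9*x + 7) - (-3*x^2 + 5*x + 4) = x^2 + 4*x + 3 changes sign at x = -1 inside [-2, 1], so split the integral there.
∫[-2,-1] (x^2 + 4*x + 3) dx = -2/3; the area of that piece is 2/3.
∫[-1,1] (x^2 + 4*x + 3) dx = 20/3.
Total area = 2/3 + 20/3 = 22/3.

22/3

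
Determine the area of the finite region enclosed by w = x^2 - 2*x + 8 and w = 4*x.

4/3

Set the curves equal: x^2 - 2*x + 8 = 4*x, so x^2 - 6*x + 8 = 0, which factors as (x - 4)*(x - 2) = 0. The curves meet at x = 2, 4.
On [2, 4], w = 4*x is on top; that piece has area ∫[2,4] (-(x^2 - 6*x + 8)) dx = 4/3.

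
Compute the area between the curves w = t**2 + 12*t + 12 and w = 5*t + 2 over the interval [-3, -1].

3

The difference (t**2 + 12*t + 12) - (5*t + 2) = t**2 + 7*t + 10 changes sign at t = -2 inside [-3, -1], so split the integral there.
∫[-3,-2] (t**2 + 7*t + 10) dt = -7/6; the area of that piece is 7/6.
∫[-2,-1] (t**2 + 7*t + 10) dt = 11/6.
Total area = 7/6 + 11/6 = 3.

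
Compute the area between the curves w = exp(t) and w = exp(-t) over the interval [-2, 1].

The difference (exp(t)) - (exp(-t)) = exp(t) - exp(-t) changes sign at t = 0 inside [-2, 1], so split the integral there.
∫[-2,0] (exp(t) - exp(-t)) dt = -exp(2) - exp(-2) + 2; the area of that piece is -2 + exp(-2) + exp(2).
∫[0,1] (exp(t) - exp(-t)) dt = -2 + exp(-1) + exp(1).
Total area = (-2 + exp(-2) + exp(2)) + (-2 + exp(-1) + exp(1)) = -4 + exp(-2) + exp(-1) + exp(1) + exp(2).

-4 + exp(-2) + exp(-1) + exp(1) + exp(2)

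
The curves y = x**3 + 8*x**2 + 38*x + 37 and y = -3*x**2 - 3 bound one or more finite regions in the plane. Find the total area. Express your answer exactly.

37/12

Set the curves equal: x**3 + 8*x**2 + 38*x + 37 = -3*x**2 - 3, so x**3 + 11*x**2 + 38*x + 40 = 0, which factors as (x + 2)*(x + 4)*(x + 5) = 0. The curves meet at x = -5, -4, -2.
On [-5, -4], y = x**3 + 8*x**2 + 38*x + 37 is on top; that piece has area ∫[-5,-4] (x**3 + 11*x**2 + 38*x + 40) dx = 5/12.
On [-4, -2], y = -3*x**2 - 3 is on top; that piece has area ∫[-4,-2] (-(x**3 + 11*x**2 + 38*x + 40)) dx = 8/3.
Total enclosed area = 5/12 + 8/3 = 37/12.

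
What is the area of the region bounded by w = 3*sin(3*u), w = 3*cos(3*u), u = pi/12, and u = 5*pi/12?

On [pi/12, 5*pi/12], (3*sin(3*u)) - (3*cos(3*u)) = 3*sin(3*u) - 3*cos(3*u) is ≥ 0 throughout, so the area is a single integral of |3*sin(3*u) - 3*cos(3*u)|.
∫[pi/12,5*pi/12] (3*sin(3*u) - 3*cos(3*u)) du = 2*sqrt(2).

2*sqrt(2)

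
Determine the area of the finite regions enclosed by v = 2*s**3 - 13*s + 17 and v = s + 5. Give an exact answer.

Set the curves equal: 2*s**3 - 13*s + 17 = s + 5, so 2*s**3 - 14*s + 12 = 0, which factors as 2*(s - 2)*(s - 1)*(s + 3) = 0. The curves meet at s = -3, 1, 2.
On [-3, 1], v = 2*s**3 - 13*s + 17 is on top; that piece has area ∫[-3,1] (2*s**3 - 14*s + 12) ds = 64.
On [1, 2], v = s + 5 is on top; that piece has area ∫[1,2] (-(2*s**3 - 14*s + 12)) ds = 3/2.
Total enclosed area = 64 + 3/2 = 131/2.

131/2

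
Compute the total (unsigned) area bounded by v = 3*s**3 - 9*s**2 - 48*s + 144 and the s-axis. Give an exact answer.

The curve meets the s-axis where 3*s**3 - 9*s**2 - 48*s + 144 = 0, i.e. 3*(s - 4)*(s - 3)*(s + 4) = 0, at s = -4, 3, 4.
On [-4, 3] the curve lies above the axis; ∫[-4,3] (3*s**3 - 9*s**2 - 48*s + 144) ds = 3087/4, giving area 3087/4.
On [3, 4] the curve lies below the axis; ∫[3,4] (3*s**3 - 9*s**2 - 48*s + 144) ds = -15/4, giving area 15/4.
Total area = 3087/4 + 15/4 = 1551/2.

1551/2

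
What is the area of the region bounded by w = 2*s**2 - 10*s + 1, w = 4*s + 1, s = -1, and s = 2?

91/3

The difference (2*s**2 - 10*s + 1) - (4*s + 1) = 2*s**2 - 14*s changes sign at s = 0 inside [-1, 2], so split the integral there.
∫[-1,0] (2*s**2 - 14*s) ds = 23/3.
∫[0,2] (2*s**2 - 14*s) ds = -68/3; the area of that piece is 68/3.
Total area = 23/3 + 68/3 = 91/3.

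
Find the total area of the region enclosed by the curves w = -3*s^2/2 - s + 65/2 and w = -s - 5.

Set the curves equal: -3*s^2/2 - s + 65/2 = -s - 5, so -3*s^2/2 + 75/2 = 0, which factors as -3*(s - 5)*(s + 5)/2 = 0. The curves meet at s = -5, 5.
On [-5, 5], w = -3*s^2/2 - s + 65/2 is on top; that piece has area ∫[-5,5] (-3*s^2/2 + 75/2) ds = 250.

250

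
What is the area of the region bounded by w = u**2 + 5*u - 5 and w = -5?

Set the curves equal: u**2 + 5*u - 5 = -5, so u**2 + 5*u = 0, which factors as u*(u + 5) = 0. The curves meet at u = -5, 0.
On [-5, 0], w = -5 is on top; that piece has area ∫[-5,0] (-(u**2 + 5*u)) du = 125/6.

125/6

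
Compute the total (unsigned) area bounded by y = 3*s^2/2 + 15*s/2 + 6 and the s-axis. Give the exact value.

27/4

The curve meets the s-axis where 3*s^2/2 + 15*s/2 + 6 = 0, i.e. 3*(s + 1)*(s + 4)/2 = 0, at s = -4, -1.
On [-4, -1] the curve lies below the axis; ∫[-4,-1] (3*s^2/2 + 15*s/2 + 6) ds = -27/4, giving area 27/4.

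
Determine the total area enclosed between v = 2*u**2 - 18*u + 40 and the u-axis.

1/3

The curve meets the u-axis where 2*u**2 - 18*u + 40 = 0, i.e. 2*(u - 5)*(u - 4) = 0, at u = 4, 5.
On [4, 5] the curve lies below the axis; ∫[4,5] (2*u**2 - 18*u + 40) du = -1/3, giving area 1/3.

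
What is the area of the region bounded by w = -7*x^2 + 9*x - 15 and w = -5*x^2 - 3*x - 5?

Set the curves equal: -7*x^2 + 9*x - 15 = -5*x^2 - 3*x - 5, so -2*x^2 + 12*x - 10 = 0, which factors as -2*(x - 5)*(x - 1) = 0. The curves meet at x = 1, 5.
On [1, 5], w = -7*x^2 + 9*x - 15 is on top; that piece has area ∫[1,5] (-2*x^2 + 12*x - 10) dx = 64/3.

64/3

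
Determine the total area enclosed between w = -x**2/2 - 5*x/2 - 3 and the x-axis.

The curve meets the x-axis where -x**2/2 - 5*x/2 - 3 = 0, i.e. -(x + 2)*(x + 3)/2 = 0, at x = -3, -2.
On [-3, -2] the curve lies above the axis; ∫[-3,-2] (-x**2/2 - 5*x/2 - 3) dx = 1/12, giving area 1/12.

1/12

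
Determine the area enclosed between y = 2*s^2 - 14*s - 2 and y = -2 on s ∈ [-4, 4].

The difference (2*s^2 - 14*s - 2) - (-2) = 2*s^2 - 14*s changes sign at s = 0 inside [-4, 4], so split the integral there.
∫[-4,0] (2*s^2 - 14*s) ds = 464/3.
∫[0,4] (2*s^2 - 14*s) ds = -208/3; the area of that piece is 208/3.
Total area = 464/3 + 208/3 = 224.

224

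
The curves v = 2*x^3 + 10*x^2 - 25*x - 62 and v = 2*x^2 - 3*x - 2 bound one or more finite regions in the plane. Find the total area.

863/3

Set the curves equal: 2*x^3 + 10*x^2 - 25*x - 62 = 2*x^2 - 3*x - 2, so 2*x^3 + 8*x^2 - 22*x - 60 = 0, which factors as 2*(x - 3)*(x + 2)*(x + 5) = 0. The curves meet at x = -5, -2, 3.
On [-5, -2], v = 2*x^3 + 10*x^2 - 25*x - 62 is on top; that piece has area ∫[-5,-2] (2*x^3 + 8*x^2 - 22*x - 60) dx = 117/2.
On [-2, 3], v = 2*x^2 - 3*x - 2 is on top; that piece has area ∫[-2,3] (-(2*x^3 + 8*x^2 - 22*x - 60)) dx = 1375/6.
Total enclosed area = 117/2 + 1375/6 = 863/3.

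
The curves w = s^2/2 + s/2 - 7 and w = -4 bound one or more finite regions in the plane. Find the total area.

Set the curves equal: s^2/2 + s/2 - 7 = -4, so s^2/2 + s/2 - 3 = 0, which factors as (s - 2)*(s + 3)/2 = 0. The curves meet at s = -3, 2.
On [-3, 2], w = -4 is on top; that piece has area ∫[-3,2] (-(s^2/2 + s/2 - 3)) ds = 125/12.

125/12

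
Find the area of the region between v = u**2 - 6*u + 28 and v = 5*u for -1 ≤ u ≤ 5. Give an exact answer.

241/3

The difference (u**2 - 6*u + 28) - (5*u) = u**2 - 11*u + 28 changes sign at u = 4 inside [-1, 5], so split the integral there.
∫[-1,4] (u**2 - 11*u + 28) du = 475/6.
∫[4,5] (u**2 - 11*u + 28) du = -7/6; the area of that piece is 7/6.
Total area = 475/6 + 7/6 = 241/3.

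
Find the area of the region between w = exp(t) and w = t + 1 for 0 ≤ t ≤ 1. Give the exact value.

On [0, 1], (exp(t)) - (t + 1) = -t + exp(t) - 1 is ≥ 0 throughout, so the area is a single integral of |-t + exp(t) - 1|.
∫[0,1] (-t + exp(t) - 1) dt = -5/2 + exp(1).

-5/2 + exp(1)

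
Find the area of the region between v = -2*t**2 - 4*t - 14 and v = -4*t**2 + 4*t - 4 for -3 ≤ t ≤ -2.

68/3

On [-3, -2], (-2*t**2 - 4*t - 14) - (-4*t**2 + 4*t - 4) = 2*t**2 - 8*t - 10 is ≥ 0 throughout, so the area is a single integral of |2*t**2 - 8*t - 10|.
∫[-3,-2] (2*t**2 - 8*t - 10) dt = 68/3.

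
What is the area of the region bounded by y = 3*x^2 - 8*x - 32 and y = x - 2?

Set the curves equal: 3*x^2 - 8*x - 32 = x - 2, so 3*x^2 - 9*x - 30 = 0, which factors as 3*(x - 5)*(x + 2) = 0. The curves meet at x = -2, 5.
On [-2, 5], y = x - 2 is on top; that piece has area ∫[-2,5] (-(3*x^2 - 9*x - 30)) dx = 343/2.

343/2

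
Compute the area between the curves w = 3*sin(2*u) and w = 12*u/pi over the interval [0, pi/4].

3/2 - 3*pi/8

On [0, pi/4], (3*sin(2*u)) - (12*u/pi) = -12*u/pi + 3*sin(2*u) is ≥ 0 throughout, so the area is a single integral of |-12*u/pi + 3*sin(2*u)|.
∫[0,pi/4] (-12*u/pi + 3*sin(2*u)) du = 3/2 - 3*pi/8.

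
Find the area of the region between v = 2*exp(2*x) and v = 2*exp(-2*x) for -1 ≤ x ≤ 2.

The difference (2*exp(2*x)) - (2*exp(-2*x)) = 2*exp(2*x) - 2*exp(-2*x) changes sign at x = 0 inside [-1, 2], so split the integral there.
∫[-1,0] (2*exp(2*x) - 2*exp(-2*x)) dx = -exp(2) - exp(-2) + 2; the area of that piece is -2 + exp(-2) + exp(2).
∫[0,2] (2*exp(2*x) - 2*exp(-2*x)) dx = -2 + exp(-4) + exp(4).
Total area = (-2 + exp(-2) + exp(2)) + (-2 + exp(-4) + exp(4)) = -4 + exp(-4) + exp(-2) + exp(2) + exp(4).

-4 + exp(-4) + exp(-2) + exp(2) + exp(4)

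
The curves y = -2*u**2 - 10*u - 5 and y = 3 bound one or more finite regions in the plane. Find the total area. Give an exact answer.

9

Set the curves equal: -2*u**2 - 10*u - 5 = 3, so -2*u**2 - 10*u - 8 = 0, which factors as -2*(u + 1)*(u + 4) = 0. The curves meet at u = -4, -1.
On [-4, -1], y = -2*u**2 - 10*u - 5 is on top; that piece has area ∫[-4,-1] (-2*u**2 - 10*u - 8) du = 9.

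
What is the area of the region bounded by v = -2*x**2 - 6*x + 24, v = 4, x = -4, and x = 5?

189

The difference (-2*x**2 - 6*x + 24) - (4) = -2*x**2 - 6*x + 20 changes sign at x = 2 inside [-4, 5], so split the integral there.
∫[-4,2] (-2*x**2 - 6*x + 20) dx = 108.
∫[2,5] (-2*x**2 - 6*x + 20) dx = -81; the area of that piece is 81.
Total area = 108 + 81 = 189.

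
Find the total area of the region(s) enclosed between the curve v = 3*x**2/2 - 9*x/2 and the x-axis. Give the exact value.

27/4

The curve meets the x-axis where 3*x**2/2 - 9*x/2 = 0, i.e. 3*x*(x - 3)/2 = 0, at x = 0, 3.
On [0, 3] the curve lies below the axis; ∫[0,3] (3*x**2/2 - 9*x/2) dx = -27/4, giving area 27/4.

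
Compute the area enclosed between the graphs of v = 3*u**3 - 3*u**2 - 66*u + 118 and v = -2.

3901/4

Set the curves equal: 3*u**3 - 3*u**2 - 66*u + 118 = -2, so 3*u**3 - 3*u**2 - 66*u + 120 = 0, which factors as 3*(u - 4)*(u - 2)*(u + 5) = 0. The curves meet at u = -5, 2, 4.
On [-5, 2], v = 3*u**3 - 3*u**2 - 66*u + 118 is on top; that piece has area ∫[-5,2] (3*u**3 - 3*u**2 - 66*u + 120) du = 3773/4.
On [2, 4], v = -2 is on top; that piece has area ∫[2,4] (-(3*u**3 - 3*u**2 - 66*u + 120)) du = 32.
Total enclosed area = 3773/4 + 32 = 3901/4.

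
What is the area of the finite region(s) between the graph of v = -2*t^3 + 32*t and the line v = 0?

The curve meets the t-axis where -2*t^3 + 32*t = 0, i.e. -2*t*(t - 4)*(t + 4) = 0, at t = -4, 0, 4.
On [-4, 0] the curve lies below the axis; ∫[-4,0] (-2*t^3 + 32*t) dt = -128, giving area 128.
On [0, 4] the curve lies above the axis; ∫[0,4] (-2*t^3 + 32*t) dt = 128, giving area 128.
Total area = 128 + 128 = 256.

256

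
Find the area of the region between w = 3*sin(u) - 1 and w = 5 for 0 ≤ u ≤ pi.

-6 + 6*pi

On [0, pi], (3*sin(u) - 1) - (5) = 3*sin(u) - 6 is ≤ 0 throughout, so the area is a single integral of |3*sin(u) - 6|.
∫[0,pi] (3*sin(u) - 6) du = 6 - 6*pi; the area of that piece is -6 + 6*pi.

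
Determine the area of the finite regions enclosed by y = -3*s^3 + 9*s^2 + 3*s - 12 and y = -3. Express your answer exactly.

Set the curves equal: -3*s^3 + 9*s^2 + 3*s - 12 = -3, so -3*s^3 + 9*s^2 + 3*s - 9 = 0, which factors as -3*(s - 3)*(s - 1)*(s + 1) = 0. The curves meet at s = -1, 1, 3.
On [-1, 1], y = -3 is on top; that piece has area ∫[-1,1] (-(-3*s^3 + 9*s^2 + 3*s - 9)) ds = 12.
On [1, 3], y = -3*s^3 + 9*s^2 + 3*s - 12 is on top; that piece has area ∫[1,3] (-3*s^3 + 9*s^2 + 3*s - 9) ds = 12.
Total enclosed area = 12 + 12 = 24.

24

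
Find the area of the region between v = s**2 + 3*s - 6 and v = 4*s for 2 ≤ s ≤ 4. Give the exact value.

The difference (s**2 + 3*s - 6) - (4*s) = s**2 - s - 6 changes sign at s = 3 inside [2, 4], so split the integral there.
∫[2,3] (s**2 - s - 6) ds = -13/6; the area of that piece is 13/6.
∫[3,4] (s**2 - s - 6) ds = 17/6.
Total area = 13/6 + 17/6 = 5.

5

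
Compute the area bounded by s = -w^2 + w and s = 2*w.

1/6

Both boundary curves give s as a function of w, so integrate with respect to w. Setting them equal: -w^2 - w = 0, i.e. -w*(w + 1) = 0, so they meet at w = -1, 0.
For w in [-1, 0], s = -w^2 + w is on the right; area = ∫[-1,0] (-w^2 - w) dw = 1/6.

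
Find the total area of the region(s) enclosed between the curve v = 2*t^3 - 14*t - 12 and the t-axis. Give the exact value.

131/2

The curve meets the t-axis where 2*t^3 - 14*t - 12 = 0, i.e. 2*(t - 3)*(t + 1)*(t + 2) = 0, at t = -2, -1, 3.
On [-2, -1] the curve lies above the axis; ∫[-2,-1] (2*t^3 - 14*t - 12) dt = 3/2, giving area 3/2.
On [-1, 3] the curve lies below the axis; ∫[-1,3] (2*t^3 - 14*t - 12) dt = -64, giving area 64.
Total area = 3/2 + 64 = 131/2.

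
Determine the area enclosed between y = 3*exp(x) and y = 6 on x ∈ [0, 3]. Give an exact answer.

-27 + 12*log(2) + 3*exp(3)

The difference (3*exp(x)) - (6) = 3*exp(x) - 6 changes sign at x = log(2) inside [0, 3], so split the integral there.
∫[0,log(2)] (3*exp(x) - 6) dx = 3 - log(64); the area of that piece is -3 + log(64).
∫[log(2),3] (3*exp(x) - 6) dx = -24 + 6*log(2) + 3*exp(3).
Total area = (-3 + log(64)) + (-24 + 6*log(2) + 3*exp(3)) = -27 + 12*log(2) + 3*exp(3).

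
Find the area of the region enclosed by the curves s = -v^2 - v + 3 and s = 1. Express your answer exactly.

Both boundary curves give s as a function of v, so integrate with respect to v. Setting them equal: -v^2 - v + 2 = 0, i.e. -(v - 1)*(v + 2) = 0, so they meet at v = -2, 1.
For v in [-2, 1], s = -v^2 - v + 3 is on the right; area = ∫[-2,1] (-v^2 - v + 2) dv = 9/2.

9/2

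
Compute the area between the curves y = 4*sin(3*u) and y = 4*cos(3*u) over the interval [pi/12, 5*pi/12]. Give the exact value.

8*sqrt(2)/3

On [pi/12, 5*pi/12], (4*sin(3*u)) - (4*cos(3*u)) = 4*sin(3*u) - 4*cos(3*u) is ≥ 0 throughout, so the area is a single integral of |4*sin(3*u) - 4*cos(3*u)|.
∫[pi/12,5*pi/12] (4*sin(3*u) - 4*cos(3*u)) du = 8*sqrt(2)/3.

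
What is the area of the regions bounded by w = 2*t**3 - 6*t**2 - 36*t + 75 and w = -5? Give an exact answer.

Set the curves equal: 2*t**3 - 6*t**2 - 36*t + 75 = -5, so 2*t**3 - 6*t**2 - 36*t + 80 = 0, which factors as 2*(t - 5)*(t - 2)*(t + 4) = 0. The curves meet at t = -4, 2, 5.
On [-4, 2], w = 2*t**3 - 6*t**2 - 36*t + 75 is on top; that piece has area ∫[-4,2] (2*t**3 - 6*t**2 - 36*t + 80) dt = 432.
On [2, 5], w = -5 is on top; that piece has area ∫[2,5] (-(2*t**3 - 6*t**2 - 36*t + 80)) dt = 135/2.
Total enclosed area = 432 + 135/2 = 999/2.

999/2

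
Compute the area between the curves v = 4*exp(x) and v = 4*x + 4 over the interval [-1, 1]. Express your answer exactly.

-8 - 4*exp(-1) + 4*exp(1)

On [-1, 1], (4*exp(x)) - (4*x + 4) = -4*x + 4*exp(x) - 4 is ≥ 0 throughout, so the area is a single integral of |-4*x + 4*exp(x) - 4|.
∫[-1,1] (-4*x + 4*exp(x) - 4) dx = -8 - 4*exp(-1) + 4*exp(1).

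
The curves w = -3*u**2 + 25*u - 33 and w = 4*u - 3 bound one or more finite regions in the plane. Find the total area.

Set the curves equal: -3*u**2 + 25*u - 33 = 4*u - 3, so -3*u**2 + 21*u - 30 = 0, which factors as -3*(u - 5)*(u - 2) = 0. The curves meet at u = 2, 5.
On [2, 5], w = -3*u**2 + 25*u - 33 is on top; that piece has area ∫[2,5] (-3*u**2 + 21*u - 30) du = 27/2.

27/2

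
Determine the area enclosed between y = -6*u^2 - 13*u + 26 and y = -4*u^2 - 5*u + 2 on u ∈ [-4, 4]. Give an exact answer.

The difference (-6*u^2 - 13*u + 26) - (-4*u^2 - 5*u + 2) = -2*u^2 - 8*u + 24 changes sign at u = 2 inside [-4, 4], so split the integral there.
∫[-4,2] (-2*u^2 - 8*u + 24) du = 144.
∫[2,4] (-2*u^2 - 8*u + 24) du = -112/3; the area of that piece is 112/3.
Total area = 144 + 112/3 = 544/3.

544/3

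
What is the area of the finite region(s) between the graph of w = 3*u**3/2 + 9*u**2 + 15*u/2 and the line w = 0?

393/8

The curve meets the u-axis where 3*u**3/2 + 9*u**2 + 15*u/2 = 0, i.e. 3*u*(u + 1)*(u + 5)/2 = 0, at u = -5, -1, 0.
On [-5, -1] the curve lies above the axis; ∫[-5,-1] (3*u**3/2 + 9*u**2 + 15*u/2) du = 48, giving area 48.
On [-1, 0] the curve lies below the axis; ∫[-1,0] (3*u**3/2 + 9*u**2 + 15*u/2) du = -9/8, giving area 9/8.
Total area = 48 + 9/8 = 393/8.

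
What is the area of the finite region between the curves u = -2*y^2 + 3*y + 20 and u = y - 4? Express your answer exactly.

343/3

Both boundary curves give u as a function of y, so integrate with respect to y. Setting them equal: -2*y^2 + 2*y + 24 = 0, i.e. -2*(y - 4)*(y + 3) = 0, so they meet at y = -3, 4.
For y in [-3, 4], u = -2*y^2 + 3*y + 20 is on the right; area = ∫[-3,4] (-2*y^2 + 2*y + 24) dy = 343/3.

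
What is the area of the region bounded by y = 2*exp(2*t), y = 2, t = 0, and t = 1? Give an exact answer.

On [0, 1], (2*exp(2*t)) - (2) = 2*exp(2*t) - 2 is ≥ 0 throughout, so the area is a single integral of |2*exp(2*t) - 2|.
∫[0,1] (2*exp(2*t) - 2) dt = -3 + exp(2).

-3 + exp(2)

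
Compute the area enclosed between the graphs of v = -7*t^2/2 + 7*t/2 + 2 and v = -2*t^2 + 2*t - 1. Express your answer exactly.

27/4

Set the curves equal: -7*t^2/2 + 7*t/2 + 2 = -2*t^2 + 2*t - 1, so -3*t^2/2 + 3*t/2 + 3 = 0, which factors as -3*(t - 2)*(t + 1)/2 = 0. The curves meet at t = -1, 2.
On [-1, 2], v = -7*t^2/2 + 7*t/2 + 2 is on top; that piece has area ∫[-1,2] (-3*t^2/2 + 3*t/2 + 3) dt = 27/4.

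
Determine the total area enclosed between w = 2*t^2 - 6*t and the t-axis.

The curve meets the t-axis where 2*t^2 - 6*t = 0, i.e. 2*t*(t - 3) = 0, at t = 0, 3.
On [0, 3] the curve lies below the axis; ∫[0,3] (2*t^2 - 6*t) dt = -9, giving area 9.

9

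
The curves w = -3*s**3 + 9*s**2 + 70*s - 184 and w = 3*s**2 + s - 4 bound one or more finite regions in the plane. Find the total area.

Set the curves equal: -3*s**3 + 9*s**2 + 70*s - 184 = 3*s**2 + s - 4, so -3*s**3 + 6*s**2 + 69*s - 180 = 0, which factors as -3*(s - 4)*(s - 3)*(s + 5) = 0. The curves meet at s = -5, 3, 4.
On [-5, 3], w = 3*s**2 + s - 4 is on top; that piece has area ∫[-5,3] (-(-3*s**3 + 6*s**2 + 69*s - 180)) ds = 1280.
On [3, 4], w = -3*s**3 + 9*s**2 + 70*s - 184 is on top; that piece has area ∫[3,4] (-3*s**3 + 6*s**2 + 69*s - 180) ds = 17/4.
Total enclosed area = 1280 + 17/4 = 5137/4.

5137/4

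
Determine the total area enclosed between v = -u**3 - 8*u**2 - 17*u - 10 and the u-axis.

71/6

The curve meets the u-axis where -u**3 - 8*u**2 - 17*u - 10 = 0, i.e. -(u + 1)*(u + 2)*(u + 5) = 0, at u = -5, -2, -1.
On [-5, -2] the curve lies below the axis; ∫[-5,-2] (-u**3 - 8*u**2 - 17*u - 10) du = -45/4, giving area 45/4.
On [-2, -1] the curve lies above the axis; ∫[-2,-1] (-u**3 - 8*u**2 - 17*u - 10) du = 7/12, giving area 7/12.
Total area = 45/4 + 7/12 = 71/6.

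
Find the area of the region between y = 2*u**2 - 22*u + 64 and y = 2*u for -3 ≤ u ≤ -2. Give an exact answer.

410/3

On [-3, -2], (2*u**2 - 22*u + 64) - (2*u) = 2*u**2 - 24*u + 64 is ≥ 0 throughout, so the area is a single integral of |2*u**2 - 24*u + 64|.
∫[-3,-2] (2*u**2 - 24*u + 64) du = 410/3.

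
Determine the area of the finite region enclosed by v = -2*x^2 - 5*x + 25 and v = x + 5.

Set the curves equal: -2*x^2 - 5*x + 25 = x + 5, so -2*x^2 - 6*x + 20 = 0, which factors as -2*(x - 2)*(x + 5) = 0. The curves meet at x = -5, 2.
On [-5, 2], v = -2*x^2 - 5*x + 25 is on top; that piece has area ∫[-5,2] (-2*x^2 - 6*x + 20) dx = 343/3.

343/3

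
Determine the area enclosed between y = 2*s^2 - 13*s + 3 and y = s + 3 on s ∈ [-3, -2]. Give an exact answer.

143/3

On [-3, -2], (2*s^2 - 13*s + 3) - (s + 3) = 2*s^2 - 14*s is ≥ 0 throughout, so the area is a single integral of |2*s^2 - 14*s|.
∫[-3,-2] (2*s^2 - 14*s) ds = 143/3.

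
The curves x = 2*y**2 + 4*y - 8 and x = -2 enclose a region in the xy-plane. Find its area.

64/3

Both boundary curves give x as a function of y, so integrate with respect to y. Setting them equal: 2*y**2 + 4*y - 6 = 0, i.e. 2*(y - 1)*(y + 3) = 0, so they meet at y = -3, 1.
For y in [-3, 1], x = 2*y**2 + 4*y - 8 is on the left; area = ∫[-3,1] (-(2*y**2 + 4*y - 6)) dy = 64/3.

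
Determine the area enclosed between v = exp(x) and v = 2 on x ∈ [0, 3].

The difference (exp(x)) - (2) = exp(x) - 2 changes sign at x = log(2) inside [0, 3], so split the integral there.
∫[0,log(2)] (exp(x) - 2) dx = 1 - log(4); the area of that piece is -1 + log(4).
∫[log(2),3] (exp(x) - 2) dx = -8 + 2*log(2) + exp(3).
Total area = (-1 + log(4)) + (-8 + 2*log(2) + exp(3)) = -9 + 4*log(2) + exp(3).

-9 + 4*log(2) + exp(3)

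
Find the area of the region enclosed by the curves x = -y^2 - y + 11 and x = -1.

343/6

Both boundary curves give x as a function of y, so integrate with respect to y. Setting them equal: -y^2 - y + 12 = 0, i.e. -(y - 3)*(y + 4) = 0, so they meet at y = -4, 3.
For y in [-4, 3], x = -y^2 - y + 11 is on the right; area = ∫[-4,3] (-y^2 - y + 12) dy = 343/6.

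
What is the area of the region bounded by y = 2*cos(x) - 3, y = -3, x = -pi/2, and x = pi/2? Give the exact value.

On [-pi/2, pi/2], (2*cos(x) - 3) - (-3) = 2*cos(x) is ≥ 0 throughout, so the area is a single integral of |2*cos(x)|.
∫[-pi/2,pi/2] (2*cos(x)) dx = 4.

4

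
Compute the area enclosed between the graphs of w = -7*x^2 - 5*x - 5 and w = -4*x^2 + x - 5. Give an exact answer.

4

Set the curves equal: -7*x^2 - 5*x - 5 = -4*x^2 + x - 5, so -3*x^2 - 6*x = 0, which factors as -3*x*(x + 2) = 0. The curves meet at x = -2, 0.
On [-2, 0], w = -7*x^2 - 5*x - 5 is on top; that piece has area ∫[-2,0] (-3*x^2 - 6*x) dx = 4.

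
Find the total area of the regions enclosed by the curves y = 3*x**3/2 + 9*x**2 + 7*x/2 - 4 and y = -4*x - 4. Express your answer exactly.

Set the curves equal: 3*x**3/2 + 9*x**2 + 7*x/2 - 4 = -4*x - 4, so 3*x**3/2 + 9*x**2 + 15*x/2 = 0, which factors as 3*x*(x + 1)*(x + 5)/2 = 0. The curves meet at x = -5, -1, 0.
On [-5, -1], y = 3*x**3/2 + 9*x**2 + 7*x/2 - 4 is on top; that piece has area ∫[-5,-1] (3*x**3/2 + 9*x**2 + 15*x/2) dx = 48.
On [-1, 0], y = -4*x - 4 is on top; that piece has area ∫[-1,0] (-(3*x**3/2 + 9*x**2 + 15*x/2)) dx = 9/8.
Total enclosed area = 48 + 9/8 = 393/8.

393/8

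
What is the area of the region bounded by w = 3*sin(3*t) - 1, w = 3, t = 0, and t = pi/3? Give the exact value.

-2 + 4*pi/3

On [0, pi/3], (3*sin(3*t) - 1) - (3) = 3*sin(3*t) - 4 is ≤ 0 throughout, so the area is a single integral of |3*sin(3*t) - 4|.
∫[0,pi/3] (3*sin(3*t) - 4) dt = 2 - 4*pi/3; the area of that piece is -2 + 4*pi/3.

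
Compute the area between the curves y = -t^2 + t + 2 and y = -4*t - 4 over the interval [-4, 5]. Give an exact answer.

189/2

The difference (-t^2 + t + 2) - (-4*t - 4) = -t^2 + 5*t + 6 changes sign at t = -1 inside [-4, 5], so split the integral there.
∫[-4,-1] (-t^2 + 5*t + 6) dt = -81/2; the area of that piece is 81/2.
∫[-1,5] (-t^2 + 5*t + 6) dt = 54.
Total area = 81/2 + 54 = 189/2.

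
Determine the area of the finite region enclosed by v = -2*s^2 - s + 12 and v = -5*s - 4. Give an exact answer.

72

Set the curves equal: -2*s^2 - s + 12 = -5*s - 4, so -2*s^2 + 4*s + 16 = 0, which factors as -2*(s - 4)*(s + 2) = 0. The curves meet at s = -2, 4.
On [-2, 4], v = -2*s^2 - s + 12 is on top; that piece has area ∫[-2,4] (-2*s^2 + 4*s + 16) ds = 72.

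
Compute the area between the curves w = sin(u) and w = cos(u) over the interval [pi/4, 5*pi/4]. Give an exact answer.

2*sqrt(2)

On [pi/4, 5*pi/4], (sin(u)) - (cos(u)) = sin(u) - cos(u) is ≥ 0 throughout, so the area is a single integral of |sin(u) - cos(u)|.
∫[pi/4,5*pi/4] (sin(u) - cos(u)) du = 2*sqrt(2).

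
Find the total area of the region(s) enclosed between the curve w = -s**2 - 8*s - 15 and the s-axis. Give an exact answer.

4/3

The curve meets the s-axis where -s**2 - 8*s - 15 = 0, i.e. -(s + 3)*(s + 5) = 0, at s = -5, -3.
On [-5, -3] the curve lies above the axis; ∫[-5,-3] (-s**2 - 8*s - 15) ds = 4/3, giving area 4/3.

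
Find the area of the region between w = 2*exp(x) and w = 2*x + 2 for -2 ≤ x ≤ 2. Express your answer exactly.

-8 - 2*exp(-2) + 2*exp(2)

On [-2, 2], (2*exp(x)) - (2*x + 2) = -2*x + 2*exp(x) - 2 is ≥ 0 throughout, so the area is a single integral of |-2*x + 2*exp(x) - 2|.
∫[-2,2] (-2*x + 2*exp(x) - 2) dx = -8 - 2*exp(-2) + 2*exp(2).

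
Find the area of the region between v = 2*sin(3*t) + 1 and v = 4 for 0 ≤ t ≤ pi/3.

On [0, pi/3], (2*sin(3*t) + 1) - (4) = 2*sin(3*t) - 3 is ≤ 0 throughout, so the area is a single integral of |2*sin(3*t) - 3|.
∫[0,pi/3] (2*sin(3*t) - 3) dt = 4/3 - pi; the area of that piece is -4/3 + pi.

-4/3 + pi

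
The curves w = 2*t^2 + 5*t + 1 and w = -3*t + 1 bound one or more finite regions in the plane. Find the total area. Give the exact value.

Set the curves equal: 2*t^2 + 5*t + 1 = -3*t + 1, so 2*t^2 + 8*t = 0, which factors as 2*t*(t + 4) = 0. The curves meet at t = -4, 0.
On [-4, 0], w = -3*t + 1 is on top; that piece has area ∫[-4,0] (-(2*t^2 + 8*t)) dt = 64/3.

64/3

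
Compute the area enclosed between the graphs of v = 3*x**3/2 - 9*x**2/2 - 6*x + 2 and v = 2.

Set the curves equal: 3*x**3/2 - 9*x**2/2 - 6*x + 2 = 2, so 3*x**3/2 - 9*x**2/2 - 6*x = 0, which factors as 3*x*(x - 4)*(x + 1)/2 = 0. The curves meet at x = -1, 0, 4.
On [-1, 0], v = 3*x**3/2 - 9*x**2/2 - 6*x + 2 is on top; that piece has area ∫[-1,0] (3*x**3/2 - 9*x**2/2 - 6*x) dx = 9/8.
On [0, 4], v = 2 is on top; that piece has area ∫[0,4] (-(3*x**3/2 - 9*x**2/2 - 6*x)) dx = 48.
Total enclosed area = 9/8 + 48 = 393/8.

393/8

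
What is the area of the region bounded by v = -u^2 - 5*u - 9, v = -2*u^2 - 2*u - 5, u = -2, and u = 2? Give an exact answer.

49/3

The difference (-u^2 - 5*u - 9) - (-2*u^2 - 2*u - 5) = u^2 - 3*u - 4 changes sign at u = -1 inside [-2, 2], so split the integral there.
∫[-2,-1] (u^2 - 3*u - 4) du = 17/6.
∫[-1,2] (u^2 - 3*u - 4) du = -27/2; the area of that piece is 27/2.
Total area = 17/6 + 27/2 = 49/3.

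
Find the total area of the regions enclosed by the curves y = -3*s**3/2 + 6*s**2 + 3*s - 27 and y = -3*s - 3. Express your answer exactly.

74

Set the curves equal: -3*s**3/2 + 6*s**2 + 3*s - 27 = -3*s - 3, so -3*s**3/2 + 6*s**2 + 6*s - 24 = 0, which factors as -3*(s - 4)*(s - 2)*(s + 2)/2 = 0. The curves meet at s = -2, 2, 4.
On [-2, 2], y = -3*s - 3 is on top; that piece has area ∫[-2,2] (-(-3*s**3/2 + 6*s**2 + 6*s - 24)) ds = 64.
On [2, 4], y = -3*s**3/2 + 6*s**2 + 3*s - 27 is on top; that piece has area ∫[2,4] (-3*s**3/2 + 6*s**2 + 6*s - 24) ds = 10.
Total enclosed area = 64 + 10 = 74.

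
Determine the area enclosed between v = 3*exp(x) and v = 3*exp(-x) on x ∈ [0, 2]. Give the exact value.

On [0, 2], (3*exp(x)) - (3*exp(-x)) = 3*exp(x) - 3*exp(-x) is ≥ 0 throughout, so the area is a single integral of |3*exp(x) - 3*exp(-x)|.
∫[0,2] (3*exp(x) - 3*exp(-x)) dx = -6 + 3*exp(-2) + 3*exp(2).

-6 + 3*exp(-2) + 3*exp(2)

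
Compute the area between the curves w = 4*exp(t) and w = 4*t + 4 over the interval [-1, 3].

On [-1, 3], (4*exp(t)) - (4*t + 4) = -4*t + 4*exp(t) - 4 is ≥ 0 throughout, so the area is a single integral of |-4*t + 4*exp(t) - 4|.
∫[-1,3] (-4*t + 4*exp(t) - 4) dt = -32 - 4*exp(-1) + 4*exp(3).

-32 - 4*exp(-1) + 4*exp(3)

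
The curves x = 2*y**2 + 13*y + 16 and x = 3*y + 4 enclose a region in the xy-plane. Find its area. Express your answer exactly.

1/3

Both boundary curves give x as a function of y, so integrate with respect to y. Setting them equal: 2*y**2 + 10*y + 12 = 0, i.e. 2*(y + 2)*(y + 3) = 0, so they meet at y = -3, -2.
For y in [-3, -2], x = 2*y**2 + 13*y + 16 is on the left; area = ∫[-3,-2] (-(2*y**2 + 10*y + 12)) dy = 1/3.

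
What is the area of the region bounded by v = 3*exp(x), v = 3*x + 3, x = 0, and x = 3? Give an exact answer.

On [0, 3], (3*exp(x)) - (3*x + 3) = -3*x + 3*exp(x) - 3 is ≥ 0 throughout, so the area is a single integral of |-3*x + 3*exp(x) - 3|.
∫[0,3] (-3*x + 3*exp(x) - 3) dx = -51/2 + 3*exp(3).

-51/2 + 3*exp(3)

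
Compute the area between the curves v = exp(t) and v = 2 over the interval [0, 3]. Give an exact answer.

The difference (exp(t)) - (2) = exp(t) - 2 changes sign at t = log(2) inside [0, 3], so split the integral there.
∫[0,log(2)] (exp(t) - 2) dt = 1 - log(4); the area of that piece is -1 + log(4).
∫[log(2),3] (exp(t) - 2) dt = -8 + 2*log(2) + exp(3).
Total area = (-1 + log(4)) + (-8 + 2*log(2) + exp(3)) = -9 + 4*log(2) + exp(3).

-9 + 4*log(2) + exp(3)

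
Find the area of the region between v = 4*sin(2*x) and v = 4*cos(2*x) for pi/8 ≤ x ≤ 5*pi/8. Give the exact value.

On [pi/8, 5*pi/8], (4*sin(2*x)) - (4*cos(2*x)) = 4*sin(2*x) - 4*cos(2*x) is ≥ 0 throughout, so the area is a single integral of |4*sin(2*x) - 4*cos(2*x)|.
∫[pi/8,5*pi/8] (4*sin(2*x) - 4*cos(2*x)) dx = 4*sqrt(2).

4*sqrt(2)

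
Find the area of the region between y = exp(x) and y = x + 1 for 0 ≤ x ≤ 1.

On [0, 1], (exp(x)) - (x + 1) = -x + exp(x) - 1 is ≥ 0 throughout, so the area is a single integral of |-x + exp(x) - 1|.
∫[0,1] (-x + exp(x) - 1) dx = -5/2 + exp(1).

-5/2 + exp(1)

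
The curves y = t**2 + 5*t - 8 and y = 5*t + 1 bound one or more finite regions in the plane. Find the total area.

36

Set the curves equal: t**2 + 5*t - 8 = 5*t + 1, so t**2 - 9 = 0, which factors as (t - 3)*(t + 3) = 0. The curves meet at t = -3, 3.
On [-3, 3], y = 5*t + 1 is on top; that piece has area ∫[-3,3] (-(t**2 - 9)) dt = 36.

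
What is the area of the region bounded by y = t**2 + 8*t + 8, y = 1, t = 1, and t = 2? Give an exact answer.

On [1, 2], (t**2 + 8*t + 8) - (1) = t**2 + 8*t + 7 is ≥ 0 throughout, so the area is a single integral of |t**2 + 8*t + 7|.
∫[1,2] (t**2 + 8*t + 7) dt = 64/3.

64/3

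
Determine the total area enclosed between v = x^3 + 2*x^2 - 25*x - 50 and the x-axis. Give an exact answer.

2459/6

The curve meets the x-axis where x^3 + 2*x^2 - 25*x - 50 = 0, i.e. (x - 5)*(x + 2)*(x + 5) = 0, at x = -5, -2, 5.
On [-5, -2] the curve lies above the axis; ∫[-5,-2] (x^3 + 2*x^2 - 25*x - 50) dx = 153/4, giving area 153/4.
On [-2, 5] the curve lies below the axis; ∫[-2,5] (x^3 + 2*x^2 - 25*x - 50) dx = -4459/12, giving area 4459/12.
Total area = 153/4 + 4459/12 = 2459/6.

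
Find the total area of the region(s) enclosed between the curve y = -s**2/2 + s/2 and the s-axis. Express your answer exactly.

1/12

The curve meets the s-axis where -s**2/2 + s/2 = 0, i.e. -s*(s - 1)/2 = 0, at s = 0, 1.
On [0, 1] the curve lies above the axis; ∫[0,1] (-s**2/2 + s/2) ds = 1/12, giving area 1/12.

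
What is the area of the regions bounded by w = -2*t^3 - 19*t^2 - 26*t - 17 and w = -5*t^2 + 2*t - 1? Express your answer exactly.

37/6

Set the curves equal: -2*t^3 - 19*t^2 - 26*t - 17 = -5*t^2 + 2*t - 1, so -2*t^3 - 14*t^2 - 28*t - 16 = 0, which factors as -2*(t + 1)*(t + 2)*(t + 4) = 0. The curves meet at t = -4, -2, -1.
On [-4, -2], w = -5*t^2 + 2*t - 1 is on top; that piece has area ∫[-4,-2] (-(-2*t^3 - 14*t^2 - 28*t - 16)) dt = 16/3.
On [-2, -1], w = -2*t^3 - 19*t^2 - 26*t - 17 is on top; that piece has area ∫[-2,-1] (-2*t^3 - 14*t^2 - 28*t - 16) dt = 5/6.
Total enclosed area = 16/3 + 5/6 = 37/6.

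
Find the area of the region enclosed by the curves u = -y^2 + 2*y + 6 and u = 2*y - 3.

Both boundary curves give u as a function of y, so integrate with respect to y. Setting them equal: -y^2 + 9 = 0, i.e. -(y - 3)*(y + 3) = 0, so they meet at y = -3, 3.
For y in [-3, 3], u = -y^2 + 2*y + 6 is on the right; area = ∫[-3,3] (-y^2 + 9) dy = 36.

36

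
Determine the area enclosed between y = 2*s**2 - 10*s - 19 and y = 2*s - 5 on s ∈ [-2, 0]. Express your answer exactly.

The difference (2*s**2 - 10*s - 19) - (2*s - 5) = 2*s**2 - 12*s - 14 changes sign at s = -1 inside [-2, 0], so split the integral there.
∫[-2,-1] (2*s**2 - 12*s - 14) ds = 26/3.
∫[-1,0] (2*s**2 - 12*s - 14) ds = -22/3; the area of that piece is 22/3.
Total area = 26/3 + 22/3 = 16.

16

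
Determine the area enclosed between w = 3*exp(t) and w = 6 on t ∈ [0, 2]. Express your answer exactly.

-21 + 12*log(2) + 3*exp(2)

The difference (3*exp(t)) - (6) = 3*exp(t) - 6 changes sign at t = log(2) inside [0, 2], so split the integral there.
∫[0,log(2)] (3*exp(t) - 6) dt = 3 - log(64); the area of that piece is -3 + log(64).
∫[log(2),2] (3*exp(t) - 6) dt = -18 + 6*log(2) + 3*exp(2).
Total area = (-3 + log(64)) + (-18 + 6*log(2) + 3*exp(2)) = -21 + 12*log(2) + 3*exp(2).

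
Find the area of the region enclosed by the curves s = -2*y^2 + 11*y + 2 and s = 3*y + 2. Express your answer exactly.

64/3

Both boundary curves give s as a function of y, so integrate with respect to y. Setting them equal: -2*y^2 + 8*y = 0, i.e. -2*y*(y - 4) = 0, so they meet at y = 0, 4.
For y in [0, 4], s = -2*y^2 + 11*y + 2 is on the right; area = ∫[0,4] (-2*y^2 + 8*y) dy = 64/3.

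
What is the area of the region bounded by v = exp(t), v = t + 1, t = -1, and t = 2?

-9/2 - exp(-1) + exp(2)

On [-1, 2], (exp(t)) - (t + 1) = -t + exp(t) - 1 is ≥ 0 throughout, so the area is a single integral of |-t + exp(t) - 1|.
∫[-1,2] (-t + exp(t) - 1) dt = -9/2 - exp(-1) + exp(2).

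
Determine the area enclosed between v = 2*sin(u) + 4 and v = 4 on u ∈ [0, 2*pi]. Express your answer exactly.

The difference (2*sin(u) + 4) - (4) = 2*sin(u) changes sign at u = pi inside [0, 2*pi], so split the integral there.
∫[0,pi] (2*sin(u)) du = 4.
∫[pi,2*pi] (2*sin(u)) du = -4; the area of that piece is 4.
Total area = 4 + 4 = 8.

8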